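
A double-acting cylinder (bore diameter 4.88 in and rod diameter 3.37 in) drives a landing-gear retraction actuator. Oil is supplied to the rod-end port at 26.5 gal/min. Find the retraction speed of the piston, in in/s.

v ≈ 10.4 in/s

Rod-side annular area A_ann = π/4 × (4.88² − 3.37²) = 9.784 in^2
Flow into the rod-end port fills the annular volume.
v = Q / A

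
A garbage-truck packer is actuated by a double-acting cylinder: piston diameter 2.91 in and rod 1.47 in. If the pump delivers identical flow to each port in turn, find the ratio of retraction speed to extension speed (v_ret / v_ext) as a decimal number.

v_ret/v_ext ≈ 1.34

Cap-side area A_cap = π/4 × (2.91 in)² = 6.651 in^2
Rod-side annular area A_ann = π/4 × (2.91² − 1.47²) = 4.954 in^2
For equal Q, v ∝ 1/A, so v_ret/v_ext = A_cap/A_ann.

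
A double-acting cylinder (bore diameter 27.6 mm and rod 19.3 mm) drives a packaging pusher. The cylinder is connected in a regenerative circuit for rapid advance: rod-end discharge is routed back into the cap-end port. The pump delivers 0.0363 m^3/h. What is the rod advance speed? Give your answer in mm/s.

In regeneration the rod-end outflow joins the pump flow into the cap end, so the net volume the pump must supply per unit advance equals the rod cross-section area.
Rod cross-section A_rod = π/4 × (19.3 mm)² = 292.6 mm^2
v = Q_pump / A_rod

v ≈ 34.5 mm/s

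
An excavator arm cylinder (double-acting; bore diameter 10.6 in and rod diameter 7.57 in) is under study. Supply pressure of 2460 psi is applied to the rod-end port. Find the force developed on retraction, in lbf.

Rod-side annular area A_ann = π/4 × (10.6² − 7.57²) = 43.24 in^2
On retraction the pressure acts on the annular area (bore minus rod).
F = P × A_ann

F ≈ 1.06e5 lbf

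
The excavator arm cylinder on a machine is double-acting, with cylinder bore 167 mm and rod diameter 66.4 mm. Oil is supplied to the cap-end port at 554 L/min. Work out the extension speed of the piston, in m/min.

Cap-side area A_cap = π/4 × (167 mm)² = 21900 mm^2
v = Q / A

v ≈ 25.3 m/min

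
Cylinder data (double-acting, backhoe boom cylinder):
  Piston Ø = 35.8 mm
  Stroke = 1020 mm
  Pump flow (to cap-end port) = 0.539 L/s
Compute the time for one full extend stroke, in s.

t ≈ 1.90 s

Cap-side area A_cap = π/4 × (35.8 mm)² = 1007 mm^2
Swept volume V = A × L; t = V / Q = A·L / Q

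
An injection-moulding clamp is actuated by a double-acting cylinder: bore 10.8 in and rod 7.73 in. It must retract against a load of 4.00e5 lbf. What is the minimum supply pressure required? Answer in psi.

P ≈ 8950 psi

Rod-side annular area A_ann = π/4 × (10.8² − 7.73²) = 44.68 in^2
Retraction: pressure acts on the annular area.
P = F / A = 4.00e5 lbf / A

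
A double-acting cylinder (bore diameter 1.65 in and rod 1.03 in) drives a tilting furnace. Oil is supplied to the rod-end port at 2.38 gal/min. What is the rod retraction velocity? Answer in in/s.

Rod-side annular area A_ann = π/4 × (1.65² − 1.03²) = 1.305 in^2
Flow into the rod-end port fills the annular volume.
v = Q / A

v ≈ 7.02 in/s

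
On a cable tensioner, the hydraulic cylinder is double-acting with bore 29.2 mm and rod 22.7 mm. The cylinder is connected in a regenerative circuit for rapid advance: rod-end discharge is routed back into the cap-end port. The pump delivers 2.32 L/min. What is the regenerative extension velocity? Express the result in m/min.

v ≈ 5.73 m/min

In regeneration the rod-end outflow joins the pump flow into the cap end, so the net volume the pump must supply per unit advance equals the rod cross-section area.
Rod cross-section A_rod = π/4 × (22.7 mm)² = 404.7 mm^2
v = Q_pump / A_rod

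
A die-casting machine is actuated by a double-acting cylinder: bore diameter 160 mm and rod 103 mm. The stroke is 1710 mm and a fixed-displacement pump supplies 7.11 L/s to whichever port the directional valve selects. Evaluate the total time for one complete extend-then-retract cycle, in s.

t ≈ 7.67 s

Cap-side area A_cap = π/4 × (160 mm)² = 20110 mm^2
Rod-side annular area A_ann = π/4 × (160² − 103²) = 11770 mm^2
t_ext = A_cap·L/Q = 4.836 s
t_ret = A_ann·L/Q = 2.832 s
t_cycle = t_ext + t_ret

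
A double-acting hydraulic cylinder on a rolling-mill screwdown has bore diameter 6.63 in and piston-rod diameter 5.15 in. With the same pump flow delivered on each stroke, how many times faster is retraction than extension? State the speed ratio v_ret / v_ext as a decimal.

Cap-side area A_cap = π/4 × (6.63 in)² = 34.52 in^2
Rod-side annular area A_ann = π/4 × (6.63² − 5.15²) = 13.69 in^2
For equal Q, v ∝ 1/A, so v_ret/v_ext = A_cap/A_ann.

v_ret/v_ext ≈ 2.52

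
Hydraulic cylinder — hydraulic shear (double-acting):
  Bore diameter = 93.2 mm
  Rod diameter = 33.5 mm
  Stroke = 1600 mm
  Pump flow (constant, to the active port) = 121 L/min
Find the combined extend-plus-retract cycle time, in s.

Cap-side area A_cap = π/4 × (93.2 mm)² = 6822 mm^2
Rod-side annular area A_ann = π/4 × (93.2² − 33.5²) = 5941 mm^2
t_ext = A_cap·L/Q = 5.413 s
t_ret = A_ann·L/Q = 4.713 s
t_cycle = t_ext + t_ret

t ≈ 10.1 s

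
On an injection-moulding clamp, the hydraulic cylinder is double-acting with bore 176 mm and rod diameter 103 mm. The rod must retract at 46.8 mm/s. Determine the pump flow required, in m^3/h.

Q ≈ 2.70 m^3/h

Rod-side annular area A_ann = π/4 × (176² − 103²) = 16000 mm^2
Q = A × v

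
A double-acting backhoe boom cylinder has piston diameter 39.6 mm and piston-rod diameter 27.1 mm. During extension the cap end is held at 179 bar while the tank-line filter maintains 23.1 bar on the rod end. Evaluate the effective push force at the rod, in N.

F ≈ 20500 N

Cap-side area A_cap = π/4 × (39.6 mm)² = 1232 mm^2
Rod-side annular area A_ann = π/4 × (39.6² − 27.1²) = 654.8 mm^2
Net thrust = P_cap·A_cap − P_rod·A_ann = 22050 N − 1513 N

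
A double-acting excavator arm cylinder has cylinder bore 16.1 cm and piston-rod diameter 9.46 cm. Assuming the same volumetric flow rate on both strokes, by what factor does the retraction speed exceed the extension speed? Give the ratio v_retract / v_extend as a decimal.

Cap-side area A_cap = π/4 × (16.1 cm)² = 203.6 cm^2
Rod-side annular area A_ann = π/4 × (16.1² − 9.46²) = 133.3 cm^2
For equal Q, v ∝ 1/A, so v_ret/v_ext = A_cap/A_ann.

v_ret/v_ext ≈ 1.53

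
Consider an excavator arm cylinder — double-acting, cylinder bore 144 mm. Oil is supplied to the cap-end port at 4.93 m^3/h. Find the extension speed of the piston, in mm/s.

v ≈ 84.1 mm/s

Cap-side area A_cap = π/4 × (144 mm)² = 16290 mm^2
v = Q / A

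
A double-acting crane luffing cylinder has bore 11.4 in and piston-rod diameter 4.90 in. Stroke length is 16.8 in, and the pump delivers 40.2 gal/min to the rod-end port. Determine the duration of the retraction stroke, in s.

t ≈ 9.03 s

Rod-side annular area A_ann = π/4 × (11.4² − 4.90²) = 83.21 in^2
Swept volume V = A × L; t = V / Q = A·L / Q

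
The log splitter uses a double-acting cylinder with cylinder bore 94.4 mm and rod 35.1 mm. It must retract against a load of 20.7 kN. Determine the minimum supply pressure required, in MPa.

P ≈ 3.43 MPa

Rod-side annular area A_ann = π/4 × (94.4² − 35.1²) = 6031 mm^2
Retraction: pressure acts on the annular area.
P = F / A = 20.7 kN / A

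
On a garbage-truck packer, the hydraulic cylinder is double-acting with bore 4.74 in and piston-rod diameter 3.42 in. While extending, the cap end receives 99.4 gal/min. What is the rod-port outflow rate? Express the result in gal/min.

Q_out ≈ 47.7 gal/min

Cap-side area A_cap = π/4 × (4.74 in)² = 17.65 in^2
Rod-side annular area A_ann = π/4 × (4.74² − 3.42²) = 8.460 in^2
Piston speed v = Q_in/A_cap; rod-end outflow Q_out = v × A_ann = Q_in × A_ann/A_cap.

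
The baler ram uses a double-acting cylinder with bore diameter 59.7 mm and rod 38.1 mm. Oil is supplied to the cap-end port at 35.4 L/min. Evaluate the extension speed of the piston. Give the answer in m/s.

v ≈ 0.211 m/s

Cap-side area A_cap = π/4 × (59.7 mm)² = 2799 mm^2
v = Q / A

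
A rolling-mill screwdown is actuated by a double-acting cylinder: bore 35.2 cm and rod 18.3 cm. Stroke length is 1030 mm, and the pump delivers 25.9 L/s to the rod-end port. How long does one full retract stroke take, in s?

t ≈ 2.82 s

Rod-side annular area A_ann = π/4 × (35.2² − 18.3²) = 710.1 cm^2
Swept volume V = A × L; t = V / Q = A·L / Q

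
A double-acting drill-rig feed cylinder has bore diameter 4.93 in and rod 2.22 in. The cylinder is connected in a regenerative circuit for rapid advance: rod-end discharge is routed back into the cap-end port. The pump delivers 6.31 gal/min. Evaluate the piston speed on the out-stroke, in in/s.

v ≈ 6.28 in/s

In regeneration the rod-end outflow joins the pump flow into the cap end, so the net volume the pump must supply per unit advance equals the rod cross-section area.
Rod cross-section A_rod = π/4 × (2.22 in)² = 3.871 in^2
v = Q_pump / A_rod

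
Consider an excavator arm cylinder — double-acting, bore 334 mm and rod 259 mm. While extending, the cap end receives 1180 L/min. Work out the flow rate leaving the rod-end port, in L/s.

Q_out ≈ 7.84 L/s

Cap-side area A_cap = π/4 × (334 mm)² = 87620 mm^2
Rod-side annular area A_ann = π/4 × (334² − 259²) = 34930 mm^2
Piston speed v = Q_in/A_cap; rod-end outflow Q_out = v × A_ann = Q_in × A_ann/A_cap.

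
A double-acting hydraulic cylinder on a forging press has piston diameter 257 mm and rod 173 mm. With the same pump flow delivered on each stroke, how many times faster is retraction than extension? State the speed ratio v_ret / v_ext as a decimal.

Cap-side area A_cap = π/4 × (257 mm)² = 51870 mm^2
Rod-side annular area A_ann = π/4 × (257² − 173²) = 28370 mm^2
For equal Q, v ∝ 1/A, so v_ret/v_ext = A_cap/A_ann.

v_ret/v_ext ≈ 1.83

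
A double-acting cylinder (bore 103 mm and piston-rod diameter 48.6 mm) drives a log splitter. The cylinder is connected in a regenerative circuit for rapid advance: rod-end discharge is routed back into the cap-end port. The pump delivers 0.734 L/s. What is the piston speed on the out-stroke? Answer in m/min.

v ≈ 23.7 m/min

In regeneration the rod-end outflow joins the pump flow into the cap end, so the net volume the pump must supply per unit advance equals the rod cross-section area.
Rod cross-section A_rod = π/4 × (48.6 mm)² = 1855 mm^2
v = Q_pump / A_rod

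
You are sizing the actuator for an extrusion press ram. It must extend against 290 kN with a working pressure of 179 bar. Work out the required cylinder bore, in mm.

Extension force acts on the full piston face: F = P × (π/4)D².
D = √(4F / (πP)) = √(4 × 290 kN / (π × 179 bar))

D ≈ 144 mm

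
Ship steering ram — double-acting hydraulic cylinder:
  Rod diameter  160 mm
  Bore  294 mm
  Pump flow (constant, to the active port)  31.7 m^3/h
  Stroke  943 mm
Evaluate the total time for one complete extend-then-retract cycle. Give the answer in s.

Cap-side area A_cap = π/4 × (294 mm)² = 67890 mm^2
Rod-side annular area A_ann = π/4 × (294² − 160²) = 47780 mm^2
t_ext = A_cap·L/Q = 7.270 s
t_ret = A_ann·L/Q = 5.117 s
t_cycle = t_ext + t_ret

t ≈ 12.4 s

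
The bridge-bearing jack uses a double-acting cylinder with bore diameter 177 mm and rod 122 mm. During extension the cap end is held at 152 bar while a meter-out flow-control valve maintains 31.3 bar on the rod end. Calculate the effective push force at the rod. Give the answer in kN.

F ≈ 334 kN

Cap-side area A_cap = π/4 × (177 mm)² = 24610 mm^2
Rod-side annular area A_ann = π/4 × (177² − 122²) = 12920 mm^2
Net thrust = P_cap·A_cap − P_rod·A_ann = 374.0 kN − 40.43 kN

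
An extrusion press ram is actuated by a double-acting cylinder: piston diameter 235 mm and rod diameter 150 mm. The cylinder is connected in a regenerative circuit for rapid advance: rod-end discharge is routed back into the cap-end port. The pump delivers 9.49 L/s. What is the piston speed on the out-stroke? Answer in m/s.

v ≈ 0.537 m/s

In regeneration the rod-end outflow joins the pump flow into the cap end, so the net volume the pump must supply per unit advance equals the rod cross-section area.
Rod cross-section A_rod = π/4 × (150 mm)² = 17670 mm^2
v = Q_pump / A_rod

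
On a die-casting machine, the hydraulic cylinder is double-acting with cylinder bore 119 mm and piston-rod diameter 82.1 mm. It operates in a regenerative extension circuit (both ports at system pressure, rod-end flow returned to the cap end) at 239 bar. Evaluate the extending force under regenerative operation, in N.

F ≈ 1.27e5 N

With equal pressure on both faces, forces on the annular region cancel; the net push is pressure × rod cross-section.
Rod cross-section A_rod = π/4 × (82.1 mm)² = 5294 mm^2
F = P × A_rod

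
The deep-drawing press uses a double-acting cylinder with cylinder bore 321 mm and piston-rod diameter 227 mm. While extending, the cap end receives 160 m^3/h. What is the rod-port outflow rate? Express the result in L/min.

Q_out ≈ 1330 L/min

Cap-side area A_cap = π/4 × (321 mm)² = 80930 mm^2
Rod-side annular area A_ann = π/4 × (321² − 227²) = 40460 mm^2
Piston speed v = Q_in/A_cap; rod-end outflow Q_out = v × A_ann = Q_in × A_ann/A_cap.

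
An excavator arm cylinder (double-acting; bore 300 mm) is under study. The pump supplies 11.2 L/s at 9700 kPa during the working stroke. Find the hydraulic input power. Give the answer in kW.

Hydraulic power = P × Q

W ≈ 109 kW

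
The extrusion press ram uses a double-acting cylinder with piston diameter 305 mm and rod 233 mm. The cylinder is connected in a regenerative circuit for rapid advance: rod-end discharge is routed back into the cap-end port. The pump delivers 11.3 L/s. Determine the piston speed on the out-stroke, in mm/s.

In regeneration the rod-end outflow joins the pump flow into the cap end, so the net volume the pump must supply per unit advance equals the rod cross-section area.
Rod cross-section A_rod = π/4 × (233 mm)² = 42640 mm^2
v = Q_pump / A_rod

v ≈ 265 mm/s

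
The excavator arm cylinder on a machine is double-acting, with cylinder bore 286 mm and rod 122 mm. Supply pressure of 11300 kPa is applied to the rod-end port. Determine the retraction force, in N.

F ≈ 5.94e5 N

Rod-side annular area A_ann = π/4 × (286² − 122²) = 52550 mm^2
On retraction the pressure acts on the annular area (bore minus rod).
F = P × A_ann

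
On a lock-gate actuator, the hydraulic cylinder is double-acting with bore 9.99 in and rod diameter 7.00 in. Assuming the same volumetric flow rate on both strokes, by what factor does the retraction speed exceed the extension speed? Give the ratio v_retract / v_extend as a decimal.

Cap-side area A_cap = π/4 × (9.99 in)² = 78.38 in^2
Rod-side annular area A_ann = π/4 × (9.99² − 7.00²) = 39.90 in^2
For equal Q, v ∝ 1/A, so v_ret/v_ext = A_cap/A_ann.

v_ret/v_ext ≈ 1.96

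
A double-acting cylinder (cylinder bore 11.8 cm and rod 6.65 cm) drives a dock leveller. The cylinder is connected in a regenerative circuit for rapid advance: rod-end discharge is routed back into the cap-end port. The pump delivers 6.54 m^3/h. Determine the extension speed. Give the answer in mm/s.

In regeneration the rod-end outflow joins the pump flow into the cap end, so the net volume the pump must supply per unit advance equals the rod cross-section area.
Rod cross-section A_rod = π/4 × (6.65 cm)² = 34.73 cm^2
v = Q_pump / A_rod

v ≈ 523 mm/s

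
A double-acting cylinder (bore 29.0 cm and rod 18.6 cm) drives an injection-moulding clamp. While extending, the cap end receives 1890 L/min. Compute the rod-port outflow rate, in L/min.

Cap-side area A_cap = π/4 × (29.0 cm)² = 660.5 cm^2
Rod-side annular area A_ann = π/4 × (29.0² − 18.6²) = 388.8 cm^2
Piston speed v = Q_in/A_cap; rod-end outflow Q_out = v × A_ann = Q_in × A_ann/A_cap.

Q_out ≈ 1110 L/min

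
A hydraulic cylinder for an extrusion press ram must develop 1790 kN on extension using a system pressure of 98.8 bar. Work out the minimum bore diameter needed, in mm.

Extension force acts on the full piston face: F = P × (π/4)D².
D = √(4F / (πP)) = √(4 × 1790 kN / (π × 98.8 bar))

D ≈ 480 mm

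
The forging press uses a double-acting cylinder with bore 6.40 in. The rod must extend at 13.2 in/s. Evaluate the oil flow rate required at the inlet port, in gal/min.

Cap-side area A_cap = π/4 × (6.40 in)² = 32.17 in^2
Q = A × v

Q ≈ 110 gal/min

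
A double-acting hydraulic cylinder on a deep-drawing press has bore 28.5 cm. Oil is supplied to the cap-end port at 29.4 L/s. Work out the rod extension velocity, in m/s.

Cap-side area A_cap = π/4 × (28.5 cm)² = 637.9 cm^2
v = Q / A

v ≈ 0.461 m/s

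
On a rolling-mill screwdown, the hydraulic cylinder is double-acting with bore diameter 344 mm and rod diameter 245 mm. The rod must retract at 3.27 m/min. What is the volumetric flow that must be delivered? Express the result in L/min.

Rod-side annular area A_ann = π/4 × (344² − 245²) = 45800 mm^2
Q = A × v

Q ≈ 150 L/min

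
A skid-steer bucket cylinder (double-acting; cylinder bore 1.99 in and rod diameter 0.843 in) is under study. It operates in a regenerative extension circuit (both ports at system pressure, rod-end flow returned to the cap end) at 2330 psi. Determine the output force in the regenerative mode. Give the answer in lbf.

With equal pressure on both faces, forces on the annular region cancel; the net push is pressure × rod cross-section.
Rod cross-section A_rod = π/4 × (0.843 in)² = 0.5581 in^2
F = P × A_rod

F ≈ 1300 lbf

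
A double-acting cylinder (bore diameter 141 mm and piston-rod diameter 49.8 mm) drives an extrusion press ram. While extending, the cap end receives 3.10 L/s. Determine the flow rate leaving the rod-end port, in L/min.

Q_out ≈ 163 L/min

Cap-side area A_cap = π/4 × (141 mm)² = 15610 mm^2
Rod-side annular area A_ann = π/4 × (141² − 49.8²) = 13670 mm^2
Piston speed v = Q_in/A_cap; rod-end outflow Q_out = v × A_ann = Q_in × A_ann/A_cap.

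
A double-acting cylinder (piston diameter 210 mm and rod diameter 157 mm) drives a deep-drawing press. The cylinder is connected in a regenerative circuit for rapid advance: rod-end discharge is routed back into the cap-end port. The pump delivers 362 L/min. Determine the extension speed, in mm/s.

v ≈ 312 mm/s

In regeneration the rod-end outflow joins the pump flow into the cap end, so the net volume the pump must supply per unit advance equals the rod cross-section area.
Rod cross-section A_rod = π/4 × (157 mm)² = 19360 mm^2
v = Q_pump / A_rod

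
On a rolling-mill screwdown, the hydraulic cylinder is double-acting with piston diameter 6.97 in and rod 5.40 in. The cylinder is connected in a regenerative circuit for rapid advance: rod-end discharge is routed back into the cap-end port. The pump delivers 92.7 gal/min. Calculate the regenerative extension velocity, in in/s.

In regeneration the rod-end outflow joins the pump flow into the cap end, so the net volume the pump must supply per unit advance equals the rod cross-section area.
Rod cross-section A_rod = π/4 × (5.40 in)² = 22.90 in^2
v = Q_pump / A_rod

v ≈ 15.6 in/s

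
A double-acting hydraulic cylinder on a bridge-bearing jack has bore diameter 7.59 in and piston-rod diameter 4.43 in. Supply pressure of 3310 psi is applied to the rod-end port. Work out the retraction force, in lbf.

F ≈ 98700 lbf

Rod-side annular area A_ann = π/4 × (7.59² − 4.43²) = 29.83 in^2
On retraction the pressure acts on the annular area (bore minus rod).
F = P × A_ann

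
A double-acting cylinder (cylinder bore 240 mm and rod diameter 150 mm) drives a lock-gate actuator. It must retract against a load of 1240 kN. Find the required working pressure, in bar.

Rod-side annular area A_ann = π/4 × (240² − 150²) = 27570 mm^2
Retraction: pressure acts on the annular area.
P = F / A = 1240 kN / A

P ≈ 450 bar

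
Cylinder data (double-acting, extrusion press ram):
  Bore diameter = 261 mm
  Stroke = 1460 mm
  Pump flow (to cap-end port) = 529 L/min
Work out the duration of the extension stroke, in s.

Cap-side area A_cap = π/4 × (261 mm)² = 53500 mm^2
Swept volume V = A × L; t = V / Q = A·L / Q

t ≈ 8.86 s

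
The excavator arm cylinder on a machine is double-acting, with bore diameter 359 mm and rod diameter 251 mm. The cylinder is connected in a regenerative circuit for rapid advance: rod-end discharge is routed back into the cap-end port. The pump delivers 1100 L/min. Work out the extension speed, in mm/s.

v ≈ 371 mm/s

In regeneration the rod-end outflow joins the pump flow into the cap end, so the net volume the pump must supply per unit advance equals the rod cross-section area.
Rod cross-section A_rod = π/4 × (251 mm)² = 49480 mm^2
v = Q_pump / A_rod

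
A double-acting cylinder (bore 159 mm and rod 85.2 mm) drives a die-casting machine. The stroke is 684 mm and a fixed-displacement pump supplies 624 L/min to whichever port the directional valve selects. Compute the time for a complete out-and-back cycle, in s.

t ≈ 2.24 s

Cap-side area A_cap = π/4 × (159 mm)² = 19860 mm^2
Rod-side annular area A_ann = π/4 × (159² − 85.2²) = 14150 mm^2
t_ext = A_cap·L/Q = 1.306 s
t_ret = A_ann·L/Q = 0.9309 s
t_cycle = t_ext + t_ret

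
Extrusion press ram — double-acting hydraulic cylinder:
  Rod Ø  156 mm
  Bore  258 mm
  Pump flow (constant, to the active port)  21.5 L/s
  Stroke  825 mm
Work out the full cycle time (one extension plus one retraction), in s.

t ≈ 3.28 s

Cap-side area A_cap = π/4 × (258 mm)² = 52280 mm^2
Rod-side annular area A_ann = π/4 × (258² − 156²) = 33170 mm^2
t_ext = A_cap·L/Q = 2.006 s
t_ret = A_ann·L/Q = 1.273 s
t_cycle = t_ext + t_ret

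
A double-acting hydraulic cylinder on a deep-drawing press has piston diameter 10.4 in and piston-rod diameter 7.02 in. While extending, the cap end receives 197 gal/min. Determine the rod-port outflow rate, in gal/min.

Q_out ≈ 107 gal/min

Cap-side area A_cap = π/4 × (10.4 in)² = 84.95 in^2
Rod-side annular area A_ann = π/4 × (10.4² − 7.02²) = 46.24 in^2
Piston speed v = Q_in/A_cap; rod-end outflow Q_out = v × A_ann = Q_in × A_ann/A_cap.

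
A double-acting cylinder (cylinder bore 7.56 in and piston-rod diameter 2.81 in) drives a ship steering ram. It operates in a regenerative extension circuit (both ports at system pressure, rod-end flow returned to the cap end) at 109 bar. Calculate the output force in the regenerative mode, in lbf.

F ≈ 9800 lbf

With equal pressure on both faces, forces on the annular region cancel; the net push is pressure × rod cross-section.
Rod cross-section A_rod = π/4 × (2.81 in)² = 6.202 in^2
F = P × A_rod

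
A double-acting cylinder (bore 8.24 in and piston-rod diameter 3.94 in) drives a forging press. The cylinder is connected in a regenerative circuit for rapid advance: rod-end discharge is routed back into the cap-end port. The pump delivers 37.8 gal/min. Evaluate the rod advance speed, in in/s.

In regeneration the rod-end outflow joins the pump flow into the cap end, so the net volume the pump must supply per unit advance equals the rod cross-section area.
Rod cross-section A_rod = π/4 × (3.94 in)² = 12.19 in^2
v = Q_pump / A_rod

v ≈ 11.9 in/s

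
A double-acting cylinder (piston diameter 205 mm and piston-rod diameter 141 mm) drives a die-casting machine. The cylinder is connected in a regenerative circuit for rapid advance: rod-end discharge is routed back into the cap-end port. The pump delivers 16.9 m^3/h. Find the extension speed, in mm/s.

v ≈ 301 mm/s

In regeneration the rod-end outflow joins the pump flow into the cap end, so the net volume the pump must supply per unit advance equals the rod cross-section area.
Rod cross-section A_rod = π/4 × (141 mm)² = 15610 mm^2
v = Q_pump / A_rod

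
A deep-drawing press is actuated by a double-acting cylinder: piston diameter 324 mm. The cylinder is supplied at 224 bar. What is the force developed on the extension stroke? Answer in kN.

F ≈ 1850 kN

Cap-side area A_cap = π/4 × (324 mm)² = 82450 mm^2
F = P × A_cap = 224 bar × A_cap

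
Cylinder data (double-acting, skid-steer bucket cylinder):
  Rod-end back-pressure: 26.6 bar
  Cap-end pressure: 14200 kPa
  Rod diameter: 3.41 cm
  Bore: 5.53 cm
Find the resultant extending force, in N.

Cap-side area A_cap = π/4 × (5.53 cm)² = 24.02 cm^2
Rod-side annular area A_ann = π/4 × (5.53² − 3.41²) = 14.89 cm^2
Net thrust = P_cap·A_cap − P_rod·A_ann = 34110 N − 3960 N

F ≈ 30100 N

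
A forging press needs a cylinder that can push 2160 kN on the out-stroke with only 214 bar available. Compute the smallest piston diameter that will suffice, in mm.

Extension force acts on the full piston face: F = P × (π/4)D².
D = √(4F / (πP)) = √(4 × 2160 kN / (π × 214 bar))

D ≈ 358 mm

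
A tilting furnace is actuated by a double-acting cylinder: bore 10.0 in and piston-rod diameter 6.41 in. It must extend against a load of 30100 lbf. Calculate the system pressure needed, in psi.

P ≈ 383 psi

Cap-side area A_cap = π/4 × (10.0 in)² = 78.54 in^2
P = F / A = 30100 lbf / A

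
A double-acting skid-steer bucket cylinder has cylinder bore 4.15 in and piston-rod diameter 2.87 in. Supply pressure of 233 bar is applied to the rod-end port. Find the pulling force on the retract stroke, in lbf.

Rod-side annular area A_ann = π/4 × (4.15² − 2.87²) = 7.057 in^2
On retraction the pressure acts on the annular area (bore minus rod).
F = P × A_ann

F ≈ 23800 lbf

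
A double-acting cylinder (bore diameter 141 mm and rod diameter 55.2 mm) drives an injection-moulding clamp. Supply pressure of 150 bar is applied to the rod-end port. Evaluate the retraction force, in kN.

Rod-side annular area A_ann = π/4 × (141² − 55.2²) = 13220 mm^2
On retraction the pressure acts on the annular area (bore minus rod).
F = P × A_ann

F ≈ 198 kN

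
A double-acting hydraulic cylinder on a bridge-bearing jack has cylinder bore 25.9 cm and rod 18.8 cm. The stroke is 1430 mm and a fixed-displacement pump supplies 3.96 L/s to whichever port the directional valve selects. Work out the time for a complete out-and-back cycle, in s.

Cap-side area A_cap = π/4 × (25.9 cm)² = 526.9 cm^2
Rod-side annular area A_ann = π/4 × (25.9² − 18.8²) = 249.3 cm^2
t_ext = A_cap·L/Q = 19.03 s
t_ret = A_ann·L/Q = 9.001 s
t_cycle = t_ext + t_ret

t ≈ 28.0 s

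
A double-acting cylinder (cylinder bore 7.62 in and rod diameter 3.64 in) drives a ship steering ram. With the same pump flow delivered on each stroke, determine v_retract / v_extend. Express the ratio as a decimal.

Cap-side area A_cap = π/4 × (7.62 in)² = 45.60 in^2
Rod-side annular area A_ann = π/4 × (7.62² − 3.64²) = 35.20 in^2
For equal Q, v ∝ 1/A, so v_ret/v_ext = A_cap/A_ann.

v_ret/v_ext ≈ 1.30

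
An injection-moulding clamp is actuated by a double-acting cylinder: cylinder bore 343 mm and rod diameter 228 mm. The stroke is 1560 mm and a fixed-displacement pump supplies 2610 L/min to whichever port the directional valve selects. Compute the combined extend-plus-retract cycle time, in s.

Cap-side area A_cap = π/4 × (343 mm)² = 92400 mm^2
Rod-side annular area A_ann = π/4 × (343² − 228²) = 51570 mm^2
t_ext = A_cap·L/Q = 3.314 s
t_ret = A_ann·L/Q = 1.850 s
t_cycle = t_ext + t_ret

t ≈ 5.16 s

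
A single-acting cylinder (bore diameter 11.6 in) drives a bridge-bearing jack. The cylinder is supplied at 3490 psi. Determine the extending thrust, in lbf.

Cap-side area A_cap = π/4 × (11.6 in)² = 105.7 in^2
F = P × A_cap = 3490 psi × A_cap

F ≈ 3.69e5 lbf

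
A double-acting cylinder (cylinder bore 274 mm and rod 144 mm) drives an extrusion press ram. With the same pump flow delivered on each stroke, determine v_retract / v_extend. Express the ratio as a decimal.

v_ret/v_ext ≈ 1.38

Cap-side area A_cap = π/4 × (274 mm)² = 58960 mm^2
Rod-side annular area A_ann = π/4 × (274² − 144²) = 42680 mm^2
For equal Q, v ∝ 1/A, so v_ret/v_ext = A_cap/A_ann.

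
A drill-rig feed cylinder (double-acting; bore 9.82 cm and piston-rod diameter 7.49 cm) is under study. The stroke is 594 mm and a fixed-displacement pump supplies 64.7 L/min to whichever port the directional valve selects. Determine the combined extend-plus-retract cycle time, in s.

t ≈ 5.92 s

Cap-side area A_cap = π/4 × (9.82 cm)² = 75.74 cm^2
Rod-side annular area A_ann = π/4 × (9.82² − 7.49²) = 31.68 cm^2
t_ext = A_cap·L/Q = 4.172 s
t_ret = A_ann·L/Q = 1.745 s
t_cycle = t_ext + t_ret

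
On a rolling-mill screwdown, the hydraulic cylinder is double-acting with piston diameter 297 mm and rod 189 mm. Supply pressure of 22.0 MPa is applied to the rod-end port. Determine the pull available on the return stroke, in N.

Rod-side annular area A_ann = π/4 × (297² − 189²) = 41220 mm^2
On retraction the pressure acts on the annular area (bore minus rod).
F = P × A_ann

F ≈ 9.07e5 N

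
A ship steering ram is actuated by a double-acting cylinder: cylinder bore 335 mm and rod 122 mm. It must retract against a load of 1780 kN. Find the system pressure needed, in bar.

Rod-side annular area A_ann = π/4 × (335² − 122²) = 76450 mm^2
Retraction: pressure acts on the annular area.
P = F / A = 1780 kN / A

P ≈ 233 bar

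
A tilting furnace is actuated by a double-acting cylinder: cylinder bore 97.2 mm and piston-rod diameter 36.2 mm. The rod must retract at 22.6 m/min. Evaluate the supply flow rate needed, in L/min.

Rod-side annular area A_ann = π/4 × (97.2² − 36.2²) = 6391 mm^2
Q = A × v

Q ≈ 144 L/min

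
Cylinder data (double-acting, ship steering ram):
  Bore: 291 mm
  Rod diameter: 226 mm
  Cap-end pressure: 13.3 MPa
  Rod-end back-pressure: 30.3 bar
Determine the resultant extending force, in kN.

F ≈ 805 kN

Cap-side area A_cap = π/4 × (291 mm)² = 66510 mm^2
Rod-side annular area A_ann = π/4 × (291² − 226²) = 26390 mm^2
Net thrust = P_cap·A_cap − P_rod·A_ann = 884.6 kN − 79.97 kN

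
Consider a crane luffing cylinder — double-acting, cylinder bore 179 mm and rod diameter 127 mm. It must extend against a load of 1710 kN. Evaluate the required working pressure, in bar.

P ≈ 680 bar

Cap-side area A_cap = π/4 × (179 mm)² = 25160 mm^2
P = F / A = 1710 kN / A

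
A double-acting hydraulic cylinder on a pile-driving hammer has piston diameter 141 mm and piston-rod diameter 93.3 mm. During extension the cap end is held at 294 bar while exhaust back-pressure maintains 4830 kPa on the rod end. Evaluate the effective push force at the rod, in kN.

F ≈ 417 kN

Cap-side area A_cap = π/4 × (141 mm)² = 15610 mm^2
Rod-side annular area A_ann = π/4 × (141² − 93.3²) = 8778 mm^2
Net thrust = P_cap·A_cap − P_rod·A_ann = 459.1 kN − 42.40 kN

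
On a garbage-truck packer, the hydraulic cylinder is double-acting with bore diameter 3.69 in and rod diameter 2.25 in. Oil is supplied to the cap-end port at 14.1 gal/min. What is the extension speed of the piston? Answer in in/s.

v ≈ 5.08 in/s

Cap-side area A_cap = π/4 × (3.69 in)² = 10.69 in^2
v = Q / A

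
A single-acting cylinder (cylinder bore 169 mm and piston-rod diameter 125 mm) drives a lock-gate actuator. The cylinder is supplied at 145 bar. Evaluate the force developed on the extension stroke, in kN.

Cap-side area A_cap = π/4 × (169 mm)² = 22430 mm^2
F = P × A_cap = 145 bar × A_cap

F ≈ 325 kN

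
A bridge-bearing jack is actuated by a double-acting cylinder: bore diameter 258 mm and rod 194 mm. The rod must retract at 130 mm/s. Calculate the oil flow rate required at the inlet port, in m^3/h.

Q ≈ 10.6 m^3/h

Rod-side annular area A_ann = π/4 × (258² − 194²) = 22720 mm^2
Q = A × v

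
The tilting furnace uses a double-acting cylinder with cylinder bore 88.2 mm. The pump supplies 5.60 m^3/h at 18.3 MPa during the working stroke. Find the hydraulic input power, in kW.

W ≈ 28.5 kW

Hydraulic power = P × Q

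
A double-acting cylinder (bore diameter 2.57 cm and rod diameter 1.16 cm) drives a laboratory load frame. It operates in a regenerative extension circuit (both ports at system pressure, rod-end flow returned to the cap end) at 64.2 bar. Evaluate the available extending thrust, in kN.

F ≈ 0.678 kN

With equal pressure on both faces, forces on the annular region cancel; the net push is pressure × rod cross-section.
Rod cross-section A_rod = π/4 × (1.16 cm)² = 1.057 cm^2
F = P × A_rod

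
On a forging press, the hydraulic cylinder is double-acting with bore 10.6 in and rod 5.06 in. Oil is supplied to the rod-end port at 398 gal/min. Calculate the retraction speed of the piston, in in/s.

Rod-side annular area A_ann = π/4 × (10.6² − 5.06²) = 68.14 in^2
Flow into the rod-end port fills the annular volume.
v = Q / A

v ≈ 22.5 in/s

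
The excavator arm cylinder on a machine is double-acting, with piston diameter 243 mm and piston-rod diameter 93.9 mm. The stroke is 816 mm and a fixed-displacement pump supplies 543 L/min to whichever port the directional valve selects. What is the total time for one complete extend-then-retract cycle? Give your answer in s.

Cap-side area A_cap = π/4 × (243 mm)² = 46380 mm^2
Rod-side annular area A_ann = π/4 × (243² − 93.9²) = 39450 mm^2
t_ext = A_cap·L/Q = 4.182 s
t_ret = A_ann·L/Q = 3.557 s
t_cycle = t_ext + t_ret

t ≈ 7.74 s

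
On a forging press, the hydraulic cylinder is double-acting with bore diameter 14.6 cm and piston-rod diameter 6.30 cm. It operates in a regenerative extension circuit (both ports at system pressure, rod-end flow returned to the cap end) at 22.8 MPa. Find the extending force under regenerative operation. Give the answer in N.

F ≈ 71100 N

With equal pressure on both faces, forces on the annular region cancel; the net push is pressure × rod cross-section.
Rod cross-section A_rod = π/4 × (6.30 cm)² = 31.17 cm^2
F = P × A_rod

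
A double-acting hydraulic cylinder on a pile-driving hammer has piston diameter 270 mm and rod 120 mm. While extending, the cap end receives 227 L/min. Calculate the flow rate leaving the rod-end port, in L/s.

Cap-side area A_cap = π/4 × (270 mm)² = 57260 mm^2
Rod-side annular area A_ann = π/4 × (270² − 120²) = 45950 mm^2
Piston speed v = Q_in/A_cap; rod-end outflow Q_out = v × A_ann = Q_in × A_ann/A_cap.

Q_out ≈ 3.04 L/s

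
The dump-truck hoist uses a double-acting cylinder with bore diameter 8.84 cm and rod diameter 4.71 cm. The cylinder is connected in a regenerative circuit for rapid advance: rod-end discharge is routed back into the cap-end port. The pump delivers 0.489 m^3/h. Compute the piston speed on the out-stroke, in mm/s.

In regeneration the rod-end outflow joins the pump flow into the cap end, so the net volume the pump must supply per unit advance equals the rod cross-section area.
Rod cross-section A_rod = π/4 × (4.71 cm)² = 17.42 cm^2
v = Q_pump / A_rod

v ≈ 78.0 mm/s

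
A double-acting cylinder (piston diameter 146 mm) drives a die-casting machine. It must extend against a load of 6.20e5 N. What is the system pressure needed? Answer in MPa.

P ≈ 37.0 MPa

Cap-side area A_cap = π/4 × (146 mm)² = 16740 mm^2
P = F / A = 6.20e5 N / A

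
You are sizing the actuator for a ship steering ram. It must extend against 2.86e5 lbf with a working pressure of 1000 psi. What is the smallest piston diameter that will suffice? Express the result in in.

D ≈ 19.1 in

Extension force acts on the full piston face: F = P × (π/4)D².
D = √(4F / (πP)) = √(4 × 2.86e5 lbf / (π × 1000 psi))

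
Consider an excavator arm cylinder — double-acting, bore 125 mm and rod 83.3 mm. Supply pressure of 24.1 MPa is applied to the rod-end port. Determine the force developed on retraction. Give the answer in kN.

Rod-side annular area A_ann = π/4 × (125² − 83.3²) = 6822 mm^2
On retraction the pressure acts on the annular area (bore minus rod).
F = P × A_ann

F ≈ 164 kN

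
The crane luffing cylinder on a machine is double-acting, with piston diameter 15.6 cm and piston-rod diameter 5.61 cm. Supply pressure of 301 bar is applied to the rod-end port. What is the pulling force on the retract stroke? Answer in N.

F ≈ 5.01e5 N

Rod-side annular area A_ann = π/4 × (15.6² − 5.61²) = 166.4 cm^2
On retraction the pressure acts on the annular area (bore minus rod).
F = P × A_ann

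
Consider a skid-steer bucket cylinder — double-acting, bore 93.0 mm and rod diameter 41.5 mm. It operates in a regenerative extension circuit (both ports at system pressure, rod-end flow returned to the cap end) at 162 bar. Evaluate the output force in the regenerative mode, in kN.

With equal pressure on both faces, forces on the annular region cancel; the net push is pressure × rod cross-section.
Rod cross-section A_rod = π/4 × (41.5 mm)² = 1353 mm^2
F = P × A_rod

F ≈ 21.9 kN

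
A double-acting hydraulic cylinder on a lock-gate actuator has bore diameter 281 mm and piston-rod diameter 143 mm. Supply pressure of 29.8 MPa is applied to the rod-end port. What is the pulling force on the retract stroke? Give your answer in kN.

F ≈ 1370 kN

Rod-side annular area A_ann = π/4 × (281² − 143²) = 45960 mm^2
On retraction the pressure acts on the annular area (bore minus rod).
F = P × A_ann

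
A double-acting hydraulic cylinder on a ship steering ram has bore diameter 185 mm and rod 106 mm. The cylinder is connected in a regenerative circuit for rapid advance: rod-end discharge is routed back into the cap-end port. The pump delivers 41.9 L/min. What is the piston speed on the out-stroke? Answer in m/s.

In regeneration the rod-end outflow joins the pump flow into the cap end, so the net volume the pump must supply per unit advance equals the rod cross-section area.
Rod cross-section A_rod = π/4 × (106 mm)² = 8825 mm^2
v = Q_pump / A_rod

v ≈ 0.0791 m/s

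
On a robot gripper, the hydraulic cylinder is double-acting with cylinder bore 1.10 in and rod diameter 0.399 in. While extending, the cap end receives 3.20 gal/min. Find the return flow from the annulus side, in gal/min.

Q_out ≈ 2.78 gal/min

Cap-side area A_cap = π/4 × (1.10 in)² = 0.9503 in^2
Rod-side annular area A_ann = π/4 × (1.10² − 0.399²) = 0.8253 in^2
Piston speed v = Q_in/A_cap; rod-end outflow Q_out = v × A_ann = Q_in × A_ann/A_cap.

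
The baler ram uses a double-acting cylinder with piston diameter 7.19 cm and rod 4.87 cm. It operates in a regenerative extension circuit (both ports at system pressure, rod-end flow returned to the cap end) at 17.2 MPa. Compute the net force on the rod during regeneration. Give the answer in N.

With equal pressure on both faces, forces on the annular region cancel; the net push is pressure × rod cross-section.
Rod cross-section A_rod = π/4 × (4.87 cm)² = 18.63 cm^2
F = P × A_rod

F ≈ 32000 N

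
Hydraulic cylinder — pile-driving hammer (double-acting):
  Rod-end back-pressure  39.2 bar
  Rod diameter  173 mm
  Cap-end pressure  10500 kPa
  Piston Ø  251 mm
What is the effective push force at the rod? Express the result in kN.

F ≈ 418 kN

Cap-side area A_cap = π/4 × (251 mm)² = 49480 mm^2
Rod-side annular area A_ann = π/4 × (251² − 173²) = 25970 mm^2
Net thrust = P_cap·A_cap − P_rod·A_ann = 519.5 kN − 101.8 kN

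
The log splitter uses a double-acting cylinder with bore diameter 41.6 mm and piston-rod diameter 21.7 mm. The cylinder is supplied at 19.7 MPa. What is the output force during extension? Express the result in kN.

F ≈ 26.8 kN

Cap-side area A_cap = π/4 × (41.6 mm)² = 1359 mm^2
F = P × A_cap = 19.7 MPa × A_cap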